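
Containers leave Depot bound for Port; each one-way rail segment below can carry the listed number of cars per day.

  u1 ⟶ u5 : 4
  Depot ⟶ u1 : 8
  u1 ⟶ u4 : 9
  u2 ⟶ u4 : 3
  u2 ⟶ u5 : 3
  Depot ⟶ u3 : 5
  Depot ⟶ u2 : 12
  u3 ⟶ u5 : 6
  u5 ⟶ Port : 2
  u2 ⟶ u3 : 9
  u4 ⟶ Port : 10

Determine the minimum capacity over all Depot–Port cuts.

Augment Depot→u1→u4→Port: bottleneck 8, flow now 8.
Augment Depot→u2→u4→Port: bottleneck 2, flow now 10.
Augment Depot→u2→u5→Port: bottleneck 2, flow now 12.
No augmenting path remains; maximum flow = 12.
By max-flow min-cut, the minimum cut capacity equals the max flow.
In the residual graph, reachable from Depot: {Depot, u1, u2, u3, u4, u5}.
Min-cut edges: u4→Port (10), u5→Port (2); capacity 10 + 2 = 12.

12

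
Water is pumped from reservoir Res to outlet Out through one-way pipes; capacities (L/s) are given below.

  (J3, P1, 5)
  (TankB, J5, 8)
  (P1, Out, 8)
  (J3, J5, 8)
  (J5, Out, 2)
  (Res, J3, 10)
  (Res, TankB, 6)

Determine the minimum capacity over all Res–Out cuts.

7

Augment Res→J3→J5→Out: bottleneck 2, flow now 2.
Augment Res→J3→P1→Out: bottleneck 5, flow now 7.
No augmenting path remains; maximum flow = 7.
By max-flow min-cut, the minimum cut capacity equals the max flow.
In the residual graph, reachable from Res: {Res, J3, TankB, J5}.
Min-cut edges: J3→P1 (5), J5→Out (2); capacity 5 + 2 = 7.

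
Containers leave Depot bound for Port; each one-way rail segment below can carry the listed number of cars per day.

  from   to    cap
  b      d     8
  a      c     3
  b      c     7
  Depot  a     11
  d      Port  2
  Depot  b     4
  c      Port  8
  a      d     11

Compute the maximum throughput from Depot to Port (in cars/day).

Augment Depot→a→c→Port: bottleneck 3, flow now 3.
Augment Depot→a→d→Port: bottleneck 2, flow now 5.
Augment Depot→b→c→Port: bottleneck 4, flow now 9.
No augmenting path remains; maximum flow = 9.
In the residual graph, reachable from Depot: {Depot, a, d}.
Min-cut edges: Depot→b (4), a→c (3), d→Port (2); capacity 4 + 3 + 2 = 9.
This cut is saturated, so no flow can exceed 9.

9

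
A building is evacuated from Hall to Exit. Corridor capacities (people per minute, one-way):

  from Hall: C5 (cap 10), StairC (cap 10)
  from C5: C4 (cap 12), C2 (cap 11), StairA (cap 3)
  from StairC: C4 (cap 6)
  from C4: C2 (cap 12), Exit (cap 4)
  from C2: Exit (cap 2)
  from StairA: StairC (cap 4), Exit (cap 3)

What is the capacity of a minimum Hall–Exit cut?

Augment Hall→C5→C4→Exit: bottleneck 4, flow now 4.
Augment Hall→C5→C2→Exit: bottleneck 2, flow now 6.
Augment Hall→C5→StairA→Exit: bottleneck 3, flow now 9.
No augmenting path remains; maximum flow = 9.
By max-flow min-cut, the minimum cut capacity equals the max flow.
In the residual graph, reachable from Hall: {Hall, C5, StairC, C4, C2}.
Min-cut edges: C5→StairA (3), C4→Exit (4), C2→Exit (2); capacity 3 + 4 + 2 = 9.

9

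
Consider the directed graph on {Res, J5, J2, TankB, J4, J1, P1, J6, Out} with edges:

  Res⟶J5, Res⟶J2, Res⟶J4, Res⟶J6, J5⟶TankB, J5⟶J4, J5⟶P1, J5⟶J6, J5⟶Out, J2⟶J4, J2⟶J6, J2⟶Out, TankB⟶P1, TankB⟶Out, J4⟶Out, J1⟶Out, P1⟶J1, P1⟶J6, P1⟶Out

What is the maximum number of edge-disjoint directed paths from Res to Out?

3

Assign every edge capacity 1; by Menger, the answer equals the max flow.
Path Res→J5→Out (+1); total 1.
Path Res→J2→Out (+1); total 2.
Path Res→J4→Out (+1); total 3.
No residual Res→Out path; max flow = 3.
Certifying cut of size 3: {Res→J2, Res→J4, Res→J5}.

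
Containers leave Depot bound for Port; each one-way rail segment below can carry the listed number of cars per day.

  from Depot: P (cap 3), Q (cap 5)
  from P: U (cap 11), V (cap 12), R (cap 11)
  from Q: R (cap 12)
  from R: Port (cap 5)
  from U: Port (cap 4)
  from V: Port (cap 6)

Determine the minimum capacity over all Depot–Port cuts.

8

Augment Depot→P→R→Port: bottleneck 3, flow now 3.
Augment Depot→Q→R→Port: bottleneck 2, flow now 5.
Augment Depot→Q→R→P→U→Port: bottleneck 3, flow now 8. (uses reverse residual edge)
No augmenting path remains; maximum flow = 8.
By max-flow min-cut, the minimum cut capacity equals the max flow.
In the residual graph, reachable from Depot: {Depot}.
Min-cut edges: Depot→P (3), Depot→Q (5); capacity 3 + 5 = 8.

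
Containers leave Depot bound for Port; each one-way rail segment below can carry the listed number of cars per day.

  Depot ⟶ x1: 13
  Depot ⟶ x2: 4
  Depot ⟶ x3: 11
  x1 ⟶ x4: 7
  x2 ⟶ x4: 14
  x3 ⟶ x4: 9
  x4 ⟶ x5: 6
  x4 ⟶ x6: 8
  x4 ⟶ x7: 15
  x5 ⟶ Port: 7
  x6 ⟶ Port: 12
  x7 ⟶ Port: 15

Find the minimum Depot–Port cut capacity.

Augment Depot→x1→x4→x5→Port: bottleneck 6, flow now 6.
Augment Depot→x1→x4→x6→Port: bottleneck 1, flow now 7.
Augment Depot→x2→x4→x6→Port: bottleneck 4, flow now 11.
Augment Depot→x3→x4→x6→Port: bottleneck 3, flow now 14.
Augment Depot→x3→x4→x7→Port: bottleneck 6, flow now 20.
No augmenting path remains; maximum flow = 20.
By max-flow min-cut, the minimum cut capacity equals the max flow.
In the residual graph, reachable from Depot: {Depot, x1, x3}.
Min-cut edges: Depot→x2 (4), x1→x4 (7), x3→x4 (9); capacity 4 + 7 + 9 = 20.

20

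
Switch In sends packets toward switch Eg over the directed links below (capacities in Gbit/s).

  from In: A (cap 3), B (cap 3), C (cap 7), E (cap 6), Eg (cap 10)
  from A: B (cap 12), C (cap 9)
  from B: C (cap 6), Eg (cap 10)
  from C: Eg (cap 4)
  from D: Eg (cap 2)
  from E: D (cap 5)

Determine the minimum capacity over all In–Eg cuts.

Augment In→Eg: bottleneck 10, flow now 10.
Augment In→B→Eg: bottleneck 3, flow now 13.
Augment In→C→Eg: bottleneck 4, flow now 17.
Augment In→A→B→Eg: bottleneck 3, flow now 20.
Augment In→E→D→Eg: bottleneck 2, flow now 22.
No augmenting path remains; maximum flow = 22.
By max-flow min-cut, the minimum cut capacity equals the max flow.
In the residual graph, reachable from In: {In, C, D, E}.
Min-cut edges: In→A (3), In→B (3), In→Eg (10), C→Eg (4), D→Eg (2); capacity 3 + 3 + 10 + 4 + 2 = 22.

22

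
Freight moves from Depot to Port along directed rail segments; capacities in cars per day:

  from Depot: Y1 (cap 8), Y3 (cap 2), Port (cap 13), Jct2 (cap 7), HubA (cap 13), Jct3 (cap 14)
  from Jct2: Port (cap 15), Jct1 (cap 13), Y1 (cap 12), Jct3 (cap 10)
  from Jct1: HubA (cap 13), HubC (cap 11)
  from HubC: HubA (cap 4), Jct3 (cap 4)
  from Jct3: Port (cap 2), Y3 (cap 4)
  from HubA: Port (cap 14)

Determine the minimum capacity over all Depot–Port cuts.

35

Augment Depot→Port: bottleneck 13, flow now 13.
Augment Depot→Jct2→Port: bottleneck 7, flow now 20.
Augment Depot→Jct3→Port: bottleneck 2, flow now 22.
Augment Depot→HubA→Port: bottleneck 13, flow now 35.
No augmenting path remains; maximum flow = 35.
By max-flow min-cut, the minimum cut capacity equals the max flow.
In the residual graph, reachable from Depot: {Depot, Y1, Jct3, Y3}.
Min-cut edges: Depot→Jct2 (7), Depot→HubA (13), Depot→Port (13), Jct3→Port (2); capacity 7 + 13 + 13 + 2 = 35.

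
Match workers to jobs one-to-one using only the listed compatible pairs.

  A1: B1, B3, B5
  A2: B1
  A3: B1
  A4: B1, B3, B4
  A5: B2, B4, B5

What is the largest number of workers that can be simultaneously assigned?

4

Unit-capacity flow: source→left, listed edges, right→sink; max matching = max flow.
Augmenting path A1→B1 (+1); matched 1.
Augmenting path A4→B3 (+1); matched 2.
Augmenting path A5→B2 (+1); matched 3.
Augmenting path A2→B1→A1→B5 (+1); matched 4.
No augmenting path remains; maximum matching = 4.
König certificate: {A1, A4, A5, B1} is a vertex cover of size 4 (every listed pair touches it), so no matching can be larger.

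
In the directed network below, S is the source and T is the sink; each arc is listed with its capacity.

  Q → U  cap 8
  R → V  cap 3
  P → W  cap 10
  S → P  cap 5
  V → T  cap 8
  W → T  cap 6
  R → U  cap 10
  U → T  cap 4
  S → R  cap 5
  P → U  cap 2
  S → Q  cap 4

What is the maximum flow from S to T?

Augment S→P→U→T: bottleneck 2, flow now 2.
Augment S→P→W→T: bottleneck 3, flow now 5.
Augment S→Q→U→T: bottleneck 2, flow now 7.
Augment S→R→V→T: bottleneck 3, flow now 10.
Augment S→Q→U→P→W→T: bottleneck 2, flow now 12. (uses reverse residual edge)
No augmenting path remains; maximum flow = 12.
In the residual graph, reachable from S: {S, Q, R, U}.
Min-cut edges: S→P (5), R→V (3), U→T (4); capacity 5 + 3 + 4 = 12.
This cut is saturated, so no flow can exceed 12.

12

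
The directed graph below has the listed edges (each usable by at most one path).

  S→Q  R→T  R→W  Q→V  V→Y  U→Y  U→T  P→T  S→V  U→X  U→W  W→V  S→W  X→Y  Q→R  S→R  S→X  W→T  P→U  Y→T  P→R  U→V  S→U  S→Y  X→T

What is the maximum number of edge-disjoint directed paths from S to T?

5

Assign every edge capacity 1; by Menger, the answer equals the max flow.
Path S→R→T (+1); total 1.
Path S→U→T (+1); total 2.
Path S→W→T (+1); total 3.
Path S→X→T (+1); total 4.
Path S→Y→T (+1); total 5.
No residual S→T path; max flow = 5.
Certifying cut of size 5: {R→T, S→U, S→X, W→T, Y→T}.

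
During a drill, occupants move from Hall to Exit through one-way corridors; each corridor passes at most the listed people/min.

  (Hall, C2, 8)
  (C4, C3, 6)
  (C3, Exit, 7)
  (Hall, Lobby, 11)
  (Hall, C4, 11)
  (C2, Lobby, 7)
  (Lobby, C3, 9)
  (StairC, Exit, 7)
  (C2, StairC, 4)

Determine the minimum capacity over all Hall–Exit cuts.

11

Augment Hall→C4→C3→Exit: bottleneck 6, flow now 6.
Augment Hall→Lobby→C3→Exit: bottleneck 1, flow now 7.
Augment Hall→C2→StairC→Exit: bottleneck 4, flow now 11.
No augmenting path remains; maximum flow = 11.
By max-flow min-cut, the minimum cut capacity equals the max flow.
In the residual graph, reachable from Hall: {Hall, C4, Lobby, C2, C3}.
Min-cut edges: C2→StairC (4), C3→Exit (7); capacity 4 + 7 = 11.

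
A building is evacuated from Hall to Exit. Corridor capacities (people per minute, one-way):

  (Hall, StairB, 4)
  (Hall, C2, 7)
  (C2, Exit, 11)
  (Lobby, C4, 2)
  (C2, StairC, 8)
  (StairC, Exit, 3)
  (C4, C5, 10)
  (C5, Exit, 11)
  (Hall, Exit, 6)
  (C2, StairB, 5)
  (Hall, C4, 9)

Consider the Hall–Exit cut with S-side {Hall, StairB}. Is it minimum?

Given cut capacity: 7 + 9 + 6 = 22.
Augment Hall→Exit: bottleneck 6, flow now 6.
Augment Hall→C2→Exit: bottleneck 7, flow now 13.
Augment Hall→C4→C5→Exit: bottleneck 9, flow now 22.
No augmenting path remains; maximum flow = 22.
Cut capacity 22 equals the max flow, so it is a minimum cut.

Yes — it is a minimum cut (capacity 22).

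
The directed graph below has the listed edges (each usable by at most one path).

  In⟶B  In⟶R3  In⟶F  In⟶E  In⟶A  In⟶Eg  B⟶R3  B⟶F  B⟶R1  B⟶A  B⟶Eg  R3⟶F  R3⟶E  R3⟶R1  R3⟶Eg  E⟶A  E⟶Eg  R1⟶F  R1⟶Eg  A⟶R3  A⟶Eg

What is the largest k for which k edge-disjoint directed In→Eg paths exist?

Assign every edge capacity 1; by Menger, the answer equals the max flow.
Path In→Eg (+1); total 1.
Path In→B→Eg (+1); total 2.
Path In→R3→Eg (+1); total 3.
Path In→E→Eg (+1); total 4.
Path In→A→Eg (+1); total 5.
No residual In→Eg path; max flow = 5.
Certifying cut of size 5: {In→A, In→B, In→E, In→Eg, In→R3}.

5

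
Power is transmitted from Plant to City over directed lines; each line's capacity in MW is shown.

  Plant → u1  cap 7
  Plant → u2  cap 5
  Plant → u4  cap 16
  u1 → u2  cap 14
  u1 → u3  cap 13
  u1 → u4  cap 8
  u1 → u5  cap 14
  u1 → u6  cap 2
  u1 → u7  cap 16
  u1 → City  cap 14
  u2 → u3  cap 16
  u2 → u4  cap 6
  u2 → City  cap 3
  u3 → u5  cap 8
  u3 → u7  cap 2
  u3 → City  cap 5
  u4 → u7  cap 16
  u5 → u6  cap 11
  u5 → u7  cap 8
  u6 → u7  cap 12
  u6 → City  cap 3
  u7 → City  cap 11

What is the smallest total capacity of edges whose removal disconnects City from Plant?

23

Augment Plant→u1→City: bottleneck 7, flow now 7.
Augment Plant→u2→City: bottleneck 3, flow now 10.
Augment Plant→u2→u3→City: bottleneck 2, flow now 12.
Augment Plant→u4→u7→City: bottleneck 11, flow now 23.
No augmenting path remains; maximum flow = 23.
By max-flow min-cut, the minimum cut capacity equals the max flow.
In the residual graph, reachable from Plant: {Plant, u4, u7}.
Min-cut edges: Plant→u1 (7), Plant→u2 (5), u7→City (11); capacity 7 + 5 + 11 = 23.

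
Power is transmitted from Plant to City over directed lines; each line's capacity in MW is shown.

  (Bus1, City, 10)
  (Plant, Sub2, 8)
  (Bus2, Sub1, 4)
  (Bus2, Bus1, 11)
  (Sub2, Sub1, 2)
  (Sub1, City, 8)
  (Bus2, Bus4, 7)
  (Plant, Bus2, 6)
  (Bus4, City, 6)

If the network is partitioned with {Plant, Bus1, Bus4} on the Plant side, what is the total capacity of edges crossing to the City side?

30

Edges leaving {Plant, Bus1, Bus4}: Plant→Bus2 (6), Plant→Sub2 (8), Bus1→City (10), Bus4→City (6).
Cut capacity = 6 + 8 + 10 + 6 = 30.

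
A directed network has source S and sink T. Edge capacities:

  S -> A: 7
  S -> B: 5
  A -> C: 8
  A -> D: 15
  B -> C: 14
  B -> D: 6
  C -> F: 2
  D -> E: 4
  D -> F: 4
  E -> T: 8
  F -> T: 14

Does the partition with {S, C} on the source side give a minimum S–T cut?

No — its capacity is 14, but the minimum cut has capacity 10.

Given cut capacity: 7 + 5 + 2 = 14.
Augment S→A→C→F→T: bottleneck 2, flow now 2.
Augment S→A→D→E→T: bottleneck 4, flow now 6.
Augment S→A→D→F→T: bottleneck 1, flow now 7.
Augment S→B→D→F→T: bottleneck 3, flow now 10.
No augmenting path remains; maximum flow = 10.
In the residual graph, reachable from S: {S, A, B, C, D}.
Min-cut edges: C→F (2), D→E (4), D→F (4); capacity 2 + 4 + 4 = 10.
Cut capacity 14 exceeds the max flow 10, so it is not minimum.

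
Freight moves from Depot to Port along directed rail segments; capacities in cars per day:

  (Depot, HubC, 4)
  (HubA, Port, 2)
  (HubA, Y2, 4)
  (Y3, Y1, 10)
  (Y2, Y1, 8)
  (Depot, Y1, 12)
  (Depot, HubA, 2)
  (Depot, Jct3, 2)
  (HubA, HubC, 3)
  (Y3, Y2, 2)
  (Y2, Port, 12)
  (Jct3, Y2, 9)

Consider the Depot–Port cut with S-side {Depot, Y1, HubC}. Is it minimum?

Yes — it is a minimum cut (capacity 4).

Given cut capacity: 2 + 2 = 4.
Augment Depot→HubA→Port: bottleneck 2, flow now 2.
Augment Depot→Jct3→Y2→Port: bottleneck 2, flow now 4.
No augmenting path remains; maximum flow = 4.
Cut capacity 4 equals the max flow, so it is a minimum cut.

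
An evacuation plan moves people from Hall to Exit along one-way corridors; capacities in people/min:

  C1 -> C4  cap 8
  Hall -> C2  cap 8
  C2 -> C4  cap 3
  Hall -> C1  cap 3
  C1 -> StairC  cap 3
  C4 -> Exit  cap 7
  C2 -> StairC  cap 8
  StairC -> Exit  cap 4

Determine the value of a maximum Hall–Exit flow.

Augment Hall→C2→StairC→Exit: bottleneck 4, flow now 4.
Augment Hall→C2→C4→Exit: bottleneck 3, flow now 7.
Augment Hall→C1→C4→Exit: bottleneck 3, flow now 10.
No augmenting path remains; maximum flow = 10.
In the residual graph, reachable from Hall: {Hall, C2, StairC}.
Min-cut edges: Hall→C1 (3), C2→C4 (3), StairC→Exit (4); capacity 3 + 3 + 4 = 10.
This cut is saturated, so no flow can exceed 10.

10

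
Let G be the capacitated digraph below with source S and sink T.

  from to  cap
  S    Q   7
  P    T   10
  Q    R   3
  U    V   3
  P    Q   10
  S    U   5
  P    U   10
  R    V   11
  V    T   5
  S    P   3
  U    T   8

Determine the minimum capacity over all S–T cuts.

11

Augment S→P→T: bottleneck 3, flow now 3.
Augment S→U→T: bottleneck 5, flow now 8.
Augment S→Q→R→V→T: bottleneck 3, flow now 11.
No augmenting path remains; maximum flow = 11.
By max-flow min-cut, the minimum cut capacity equals the max flow.
In the residual graph, reachable from S: {S, Q}.
Min-cut edges: S→P (3), S→U (5), Q→R (3); capacity 3 + 5 + 3 = 11.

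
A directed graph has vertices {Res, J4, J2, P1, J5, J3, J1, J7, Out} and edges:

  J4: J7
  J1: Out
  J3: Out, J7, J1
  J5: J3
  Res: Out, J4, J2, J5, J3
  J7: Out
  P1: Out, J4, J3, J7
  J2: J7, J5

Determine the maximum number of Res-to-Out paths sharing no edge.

4

Assign every edge capacity 1; by Menger, the answer equals the max flow.
Path Res→Out (+1); total 1.
Path Res→J3→Out (+1); total 2.
Path Res→J4→J7→Out (+1); total 3.
Path Res→J5→J3→J1→Out (+1); total 4.
No residual Res→Out path; max flow = 4.
Certifying cut of size 4: {J5→J3, J7→Out, Res→J3, Res→Out}.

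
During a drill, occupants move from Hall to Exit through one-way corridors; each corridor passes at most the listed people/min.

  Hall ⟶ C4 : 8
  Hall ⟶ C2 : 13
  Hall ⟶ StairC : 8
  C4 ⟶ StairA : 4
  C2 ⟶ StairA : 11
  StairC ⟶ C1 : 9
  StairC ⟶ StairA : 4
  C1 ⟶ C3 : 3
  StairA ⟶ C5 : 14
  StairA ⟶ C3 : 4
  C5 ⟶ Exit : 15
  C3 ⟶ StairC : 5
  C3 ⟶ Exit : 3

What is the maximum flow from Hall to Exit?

17

Augment Hall→C4→StairA→C5→Exit: bottleneck 4, flow now 4.
Augment Hall→C2→StairA→C5→Exit: bottleneck 10, flow now 14.
Augment Hall→C2→StairA→C3→Exit: bottleneck 1, flow now 15.
Augment Hall→StairC→C1→C3→Exit: bottleneck 2, flow now 17.
No augmenting path remains; maximum flow = 17.
In the residual graph, reachable from Hall: {Hall, C4, C2, StairC, C1, StairA, C3}.
Min-cut edges: StairA→C5 (14), C3→Exit (3); capacity 14 + 3 = 17.
This cut is saturated, so no flow can exceed 17.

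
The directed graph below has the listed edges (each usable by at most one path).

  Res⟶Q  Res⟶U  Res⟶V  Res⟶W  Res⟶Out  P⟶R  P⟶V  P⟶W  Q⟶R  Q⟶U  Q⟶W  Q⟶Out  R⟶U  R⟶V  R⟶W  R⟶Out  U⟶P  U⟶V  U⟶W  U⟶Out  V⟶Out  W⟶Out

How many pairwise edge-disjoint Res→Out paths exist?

5

Assign every edge capacity 1; by Menger, the answer equals the max flow.
Path Res→Out (+1); total 1.
Path Res→Q→Out (+1); total 2.
Path Res→U→Out (+1); total 3.
Path Res→V→Out (+1); total 4.
Path Res→W→Out (+1); total 5.
No residual Res→Out path; max flow = 5.
Certifying cut of size 5: {Res→Out, Res→Q, Res→U, Res→V, Res→W}.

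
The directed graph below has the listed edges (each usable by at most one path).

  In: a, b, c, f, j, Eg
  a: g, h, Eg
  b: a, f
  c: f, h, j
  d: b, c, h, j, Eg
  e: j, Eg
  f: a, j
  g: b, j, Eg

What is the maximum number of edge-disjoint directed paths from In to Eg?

Assign every edge capacity 1; by Menger, the answer equals the max flow.
Path In→Eg (+1); total 1.
Path In→a→Eg (+1); total 2.
Path In→b→a→g→Eg (+1); total 3.
No residual In→Eg path; max flow = 3.
Certifying cut of size 3: {In→Eg, a→Eg, a→g}.

3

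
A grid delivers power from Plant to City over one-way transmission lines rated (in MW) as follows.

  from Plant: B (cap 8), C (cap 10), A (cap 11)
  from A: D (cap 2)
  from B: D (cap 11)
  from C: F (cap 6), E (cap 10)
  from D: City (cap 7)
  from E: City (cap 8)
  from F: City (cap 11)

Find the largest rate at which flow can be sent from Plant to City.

Augment Plant→A→D→City: bottleneck 2, flow now 2.
Augment Plant→B→D→City: bottleneck 5, flow now 7.
Augment Plant→C→E→City: bottleneck 8, flow now 15.
Augment Plant→C→F→City: bottleneck 2, flow now 17.
No augmenting path remains; maximum flow = 17.
In the residual graph, reachable from Plant: {Plant, A, B, D}.
Min-cut edges: Plant→C (10), D→City (7); capacity 10 + 7 = 17.
This cut is saturated, so no flow can exceed 17.

17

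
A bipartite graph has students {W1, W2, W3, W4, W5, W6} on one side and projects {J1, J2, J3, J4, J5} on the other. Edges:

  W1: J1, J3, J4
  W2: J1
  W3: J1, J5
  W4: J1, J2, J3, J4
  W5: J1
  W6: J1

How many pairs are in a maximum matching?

4

Unit-capacity flow: source→left, listed edges, right→sink; max matching = max flow.
Augmenting path W1→J1 (+1); matched 1.
Augmenting path W3→J5 (+1); matched 2.
Augmenting path W4→J2 (+1); matched 3.
Augmenting path W2→J1→W1→J3 (+1); matched 4.
No augmenting path remains; maximum matching = 4.
König certificate: {W1, W3, W4, J1} is a vertex cover of size 4 (every listed pair touches it), so no matching can be larger.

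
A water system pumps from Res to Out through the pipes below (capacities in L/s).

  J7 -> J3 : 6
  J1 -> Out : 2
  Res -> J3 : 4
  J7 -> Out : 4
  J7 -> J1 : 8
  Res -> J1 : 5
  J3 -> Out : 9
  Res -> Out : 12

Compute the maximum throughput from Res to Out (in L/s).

18

Augment Res→Out: bottleneck 12, flow now 12.
Augment Res→J1→Out: bottleneck 2, flow now 14.
Augment Res→J3→Out: bottleneck 4, flow now 18.
No augmenting path remains; maximum flow = 18.
In the residual graph, reachable from Res: {Res, J1}.
Min-cut edges: Res→J3 (4), Res→Out (12), J1→Out (2); capacity 4 + 12 + 2 = 18.
This cut is saturated, so no flow can exceed 18.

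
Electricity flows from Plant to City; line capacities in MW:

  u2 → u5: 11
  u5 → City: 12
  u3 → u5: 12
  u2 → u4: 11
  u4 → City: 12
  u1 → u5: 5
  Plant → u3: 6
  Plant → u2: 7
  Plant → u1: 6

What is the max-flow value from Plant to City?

Augment Plant→u1→u5→City: bottleneck 5, flow now 5.
Augment Plant→u2→u4→City: bottleneck 7, flow now 12.
Augment Plant→u3→u5→City: bottleneck 6, flow now 18.
No augmenting path remains; maximum flow = 18.
In the residual graph, reachable from Plant: {Plant, u1}.
Min-cut edges: Plant→u2 (7), Plant→u3 (6), u1→u5 (5); capacity 7 + 6 + 5 = 18.
This cut is saturated, so no flow can exceed 18.

18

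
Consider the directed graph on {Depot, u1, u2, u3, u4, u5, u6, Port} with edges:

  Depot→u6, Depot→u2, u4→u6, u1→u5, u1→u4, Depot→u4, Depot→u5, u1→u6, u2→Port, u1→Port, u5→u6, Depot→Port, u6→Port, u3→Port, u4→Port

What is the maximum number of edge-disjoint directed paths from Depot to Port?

4

Assign every edge capacity 1; by Menger, the answer equals the max flow.
Path Depot→Port (+1); total 1.
Path Depot→u2→Port (+1); total 2.
Path Depot→u4→Port (+1); total 3.
Path Depot→u6→Port (+1); total 4.
No residual Depot→Port path; max flow = 4.
Certifying cut of size 4: {Depot→Port, Depot→u2, Depot→u4, u6→Port}.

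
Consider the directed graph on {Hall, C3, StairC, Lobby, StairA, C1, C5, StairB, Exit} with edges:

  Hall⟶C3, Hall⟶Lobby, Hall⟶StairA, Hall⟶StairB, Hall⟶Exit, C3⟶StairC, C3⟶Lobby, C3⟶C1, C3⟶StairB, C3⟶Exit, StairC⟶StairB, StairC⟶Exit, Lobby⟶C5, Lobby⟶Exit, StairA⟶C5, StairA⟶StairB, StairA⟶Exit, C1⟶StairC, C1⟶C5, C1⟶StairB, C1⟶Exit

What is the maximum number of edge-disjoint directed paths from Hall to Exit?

4

Assign every edge capacity 1; by Menger, the answer equals the max flow.
Path Hall→Exit (+1); total 1.
Path Hall→C3→Exit (+1); total 2.
Path Hall→Lobby→Exit (+1); total 3.
Path Hall→StairA→Exit (+1); total 4.
No residual Hall→Exit path; max flow = 4.
Certifying cut of size 4: {Hall→C3, Hall→Exit, Hall→Lobby, Hall→StairA}.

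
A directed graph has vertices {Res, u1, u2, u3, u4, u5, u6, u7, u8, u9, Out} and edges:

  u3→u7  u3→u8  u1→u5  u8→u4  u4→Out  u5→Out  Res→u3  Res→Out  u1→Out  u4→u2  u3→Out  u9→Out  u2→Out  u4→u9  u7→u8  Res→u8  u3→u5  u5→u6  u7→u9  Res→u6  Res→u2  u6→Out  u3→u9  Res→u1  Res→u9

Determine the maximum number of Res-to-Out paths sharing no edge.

7

Assign every edge capacity 1; by Menger, the answer equals the max flow.
Path Res→Out (+1); total 1.
Path Res→u1→Out (+1); total 2.
Path Res→u2→Out (+1); total 3.
Path Res→u3→Out (+1); total 4.
Path Res→u6→Out (+1); total 5.
Path Res→u9→Out (+1); total 6.
Path Res→u8→u4→Out (+1); total 7.
No residual Res→Out path; max flow = 7.
Certifying cut of size 7: {Res→Out, Res→u1, Res→u2, Res→u3, Res→u6, Res→u8, Res→u9}.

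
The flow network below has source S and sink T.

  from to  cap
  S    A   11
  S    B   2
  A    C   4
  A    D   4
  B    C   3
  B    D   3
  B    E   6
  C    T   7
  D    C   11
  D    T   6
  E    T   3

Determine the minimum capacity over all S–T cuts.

Augment S→A→C→T: bottleneck 4, flow now 4.
Augment S→A→D→T: bottleneck 4, flow now 8.
Augment S→B→C→T: bottleneck 2, flow now 10.
No augmenting path remains; maximum flow = 10.
By max-flow min-cut, the minimum cut capacity equals the max flow.
In the residual graph, reachable from S: {S, A}.
Min-cut edges: S→B (2), A→C (4), A→D (4); capacity 2 + 4 + 4 = 10.

10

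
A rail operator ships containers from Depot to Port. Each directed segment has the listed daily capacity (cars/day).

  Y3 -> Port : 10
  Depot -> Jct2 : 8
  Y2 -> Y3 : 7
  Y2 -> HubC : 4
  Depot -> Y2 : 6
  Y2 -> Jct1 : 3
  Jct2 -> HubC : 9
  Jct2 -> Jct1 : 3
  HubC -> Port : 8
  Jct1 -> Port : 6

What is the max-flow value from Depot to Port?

14

Augment Depot→Jct2→Jct1→Port: bottleneck 3, flow now 3.
Augment Depot→Jct2→HubC→Port: bottleneck 5, flow now 8.
Augment Depot→Y2→Y3→Port: bottleneck 6, flow now 14.
No augmenting path remains; maximum flow = 14.
In the residual graph, reachable from Depot: {Depot}.
Min-cut edges: Depot→Jct2 (8), Depot→Y2 (6); capacity 8 + 6 = 14.
This cut is saturated, so no flow can exceed 14.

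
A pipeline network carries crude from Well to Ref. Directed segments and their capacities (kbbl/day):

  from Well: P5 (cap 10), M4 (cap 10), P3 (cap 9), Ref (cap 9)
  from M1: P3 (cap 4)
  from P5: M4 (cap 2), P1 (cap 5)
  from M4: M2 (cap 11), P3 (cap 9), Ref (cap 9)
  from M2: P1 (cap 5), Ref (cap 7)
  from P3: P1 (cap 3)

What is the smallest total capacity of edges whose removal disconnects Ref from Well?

21

Augment Well→Ref: bottleneck 9, flow now 9.
Augment Well→M4→Ref: bottleneck 9, flow now 18.
Augment Well→M4→M2→Ref: bottleneck 1, flow now 19.
Augment Well→P5→M4→M2→Ref: bottleneck 2, flow now 21.
No augmenting path remains; maximum flow = 21.
By max-flow min-cut, the minimum cut capacity equals the max flow.
In the residual graph, reachable from Well: {Well, P5, P3, P1}.
Min-cut edges: Well→M4 (10), Well→Ref (9), P5→M4 (2); capacity 10 + 9 + 2 = 21.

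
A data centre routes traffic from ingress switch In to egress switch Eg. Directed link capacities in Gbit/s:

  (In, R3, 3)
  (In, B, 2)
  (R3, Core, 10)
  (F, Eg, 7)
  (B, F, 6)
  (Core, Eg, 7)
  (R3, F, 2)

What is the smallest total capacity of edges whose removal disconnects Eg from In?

5

Augment In→B→F→Eg: bottleneck 2, flow now 2.
Augment In→R3→Core→Eg: bottleneck 3, flow now 5.
No augmenting path remains; maximum flow = 5.
By max-flow min-cut, the minimum cut capacity equals the max flow.
In the residual graph, reachable from In: {In}.
Min-cut edges: In→B (2), In→R3 (3); capacity 2 + 3 = 5.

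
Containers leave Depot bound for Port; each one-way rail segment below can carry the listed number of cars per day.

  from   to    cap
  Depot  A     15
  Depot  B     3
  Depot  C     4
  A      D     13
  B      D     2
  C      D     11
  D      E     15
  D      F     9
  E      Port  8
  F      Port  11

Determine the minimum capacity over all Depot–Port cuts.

17

Augment Depot→A→D→E→Port: bottleneck 8, flow now 8.
Augment Depot→A→D→F→Port: bottleneck 5, flow now 13.
Augment Depot→B→D→F→Port: bottleneck 2, flow now 15.
Augment Depot→C→D→F→Port: bottleneck 2, flow now 17.
No augmenting path remains; maximum flow = 17.
By max-flow min-cut, the minimum cut capacity equals the max flow.
In the residual graph, reachable from Depot: {Depot, A, B, C, D, E}.
Min-cut edges: D→F (9), E→Port (8); capacity 9 + 8 = 17.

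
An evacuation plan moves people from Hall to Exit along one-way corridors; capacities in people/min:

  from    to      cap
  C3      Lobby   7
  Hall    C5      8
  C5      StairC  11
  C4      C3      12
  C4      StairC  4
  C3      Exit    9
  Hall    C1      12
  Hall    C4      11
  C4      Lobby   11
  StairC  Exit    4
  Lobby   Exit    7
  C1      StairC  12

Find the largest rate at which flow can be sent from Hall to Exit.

Augment Hall→C4→StairC→Exit: bottleneck 4, flow now 4.
Augment Hall→C4→C3→Exit: bottleneck 7, flow now 11.
Augment Hall→C5→StairC→C4→C3→Exit: bottleneck 2, flow now 13. (uses reverse residual edge)
Augment Hall→C5→StairC→C4→Lobby→Exit: bottleneck 2, flow now 15. (uses reverse residual edge)
No augmenting path remains; maximum flow = 15.
In the residual graph, reachable from Hall: {Hall, C5, C1, StairC}.
Min-cut edges: Hall→C4 (11), StairC→Exit (4); capacity 11 + 4 = 15.
This cut is saturated, so no flow can exceed 15.

15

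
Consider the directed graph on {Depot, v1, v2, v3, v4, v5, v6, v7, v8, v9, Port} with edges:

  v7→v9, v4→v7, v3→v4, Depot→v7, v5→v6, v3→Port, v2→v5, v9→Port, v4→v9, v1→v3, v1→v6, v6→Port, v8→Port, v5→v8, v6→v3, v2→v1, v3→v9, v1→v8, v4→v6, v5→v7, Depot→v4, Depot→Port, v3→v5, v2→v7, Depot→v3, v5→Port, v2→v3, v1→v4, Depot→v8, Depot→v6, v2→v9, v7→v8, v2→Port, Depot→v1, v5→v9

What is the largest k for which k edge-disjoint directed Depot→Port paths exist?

6

Assign every edge capacity 1; by Menger, the answer equals the max flow.
Path Depot→Port (+1); total 1.
Path Depot→v3→Port (+1); total 2.
Path Depot→v6→Port (+1); total 3.
Path Depot→v8→Port (+1); total 4.
Path Depot→v4→v9→Port (+1); total 5.
Path Depot→v1→v3→v5→Port (+1); total 6.
No residual Depot→Port path; max flow = 6.
Certifying cut of size 6: {Depot→Port, v3→Port, v3→v5, v6→Port, v8→Port, v9→Port}.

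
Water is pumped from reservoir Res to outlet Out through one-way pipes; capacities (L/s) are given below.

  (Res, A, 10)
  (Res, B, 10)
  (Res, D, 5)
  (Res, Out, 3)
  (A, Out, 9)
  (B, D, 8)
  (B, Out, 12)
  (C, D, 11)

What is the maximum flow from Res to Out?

22

Augment Res→Out: bottleneck 3, flow now 3.
Augment Res→A→Out: bottleneck 9, flow now 12.
Augment Res→B→Out: bottleneck 10, flow now 22.
No augmenting path remains; maximum flow = 22.
In the residual graph, reachable from Res: {Res, A, D}.
Min-cut edges: Res→B (10), Res→Out (3), A→Out (9); capacity 10 + 3 + 9 = 22.
This cut is saturated, so no flow can exceed 22.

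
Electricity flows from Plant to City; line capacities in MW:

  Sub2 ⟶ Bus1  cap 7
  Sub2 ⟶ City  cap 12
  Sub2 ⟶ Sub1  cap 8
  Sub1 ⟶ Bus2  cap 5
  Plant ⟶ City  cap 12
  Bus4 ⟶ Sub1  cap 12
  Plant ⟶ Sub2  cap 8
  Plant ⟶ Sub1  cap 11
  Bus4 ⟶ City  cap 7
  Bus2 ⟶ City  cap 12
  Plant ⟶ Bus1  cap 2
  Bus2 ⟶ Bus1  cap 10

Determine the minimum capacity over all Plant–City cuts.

Augment Plant→City: bottleneck 12, flow now 12.
Augment Plant→Sub2→City: bottleneck 8, flow now 20.
Augment Plant→Sub1→Bus2→City: bottleneck 5, flow now 25.
No augmenting path remains; maximum flow = 25.
By max-flow min-cut, the minimum cut capacity equals the max flow.
In the residual graph, reachable from Plant: {Plant, Sub1, Bus1}.
Min-cut edges: Plant→Sub2 (8), Plant→City (12), Sub1→Bus2 (5); capacity 8 + 12 + 5 = 25.

25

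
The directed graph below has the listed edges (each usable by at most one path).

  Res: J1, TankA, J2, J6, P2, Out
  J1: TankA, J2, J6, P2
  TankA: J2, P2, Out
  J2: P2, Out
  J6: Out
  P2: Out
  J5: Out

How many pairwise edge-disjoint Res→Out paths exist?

Assign every edge capacity 1; by Menger, the answer equals the max flow.
Path Res→Out (+1); total 1.
Path Res→TankA→Out (+1); total 2.
Path Res→J2→Out (+1); total 3.
Path Res→J6→Out (+1); total 4.
Path Res→P2→Out (+1); total 5.
No residual Res→Out path; max flow = 5.
Certifying cut of size 5: {J2→Out, J6→Out, P2→Out, Res→Out, TankA→Out}.

5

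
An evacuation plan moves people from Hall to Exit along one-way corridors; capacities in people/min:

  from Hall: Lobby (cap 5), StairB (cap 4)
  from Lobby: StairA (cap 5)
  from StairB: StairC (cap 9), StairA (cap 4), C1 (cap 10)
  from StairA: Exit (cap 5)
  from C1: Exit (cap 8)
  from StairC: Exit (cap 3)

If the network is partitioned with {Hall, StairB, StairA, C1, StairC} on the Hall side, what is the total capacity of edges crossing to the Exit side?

Edges leaving {Hall, StairB, StairA, C1, StairC}: Hall→Lobby (5), StairA→Exit (5), C1→Exit (8), StairC→Exit (3).
Cut capacity = 5 + 5 + 8 + 3 = 21.

21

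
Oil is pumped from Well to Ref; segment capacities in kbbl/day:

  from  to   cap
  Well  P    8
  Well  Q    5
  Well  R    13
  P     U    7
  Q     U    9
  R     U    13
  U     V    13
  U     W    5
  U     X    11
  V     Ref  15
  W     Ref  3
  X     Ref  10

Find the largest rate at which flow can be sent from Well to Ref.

25

Augment Well→P→U→V→Ref: bottleneck 7, flow now 7.
Augment Well→Q→U→V→Ref: bottleneck 5, flow now 12.
Augment Well→R→U→V→Ref: bottleneck 1, flow now 13.
Augment Well→R→U→W→Ref: bottleneck 3, flow now 16.
Augment Well→R→U→X→Ref: bottleneck 9, flow now 25.
No augmenting path remains; maximum flow = 25.
In the residual graph, reachable from Well: {Well, P}.
Min-cut edges: Well→Q (5), Well→R (13), P→U (7); capacity 5 + 13 + 7 = 25.
This cut is saturated, so no flow can exceed 25.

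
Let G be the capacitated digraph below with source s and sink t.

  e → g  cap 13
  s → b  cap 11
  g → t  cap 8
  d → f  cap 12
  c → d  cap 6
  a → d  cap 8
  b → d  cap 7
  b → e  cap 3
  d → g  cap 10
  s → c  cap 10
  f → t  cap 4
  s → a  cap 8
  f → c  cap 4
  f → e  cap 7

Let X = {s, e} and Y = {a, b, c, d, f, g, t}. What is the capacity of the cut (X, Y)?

Edges leaving {s, e}: s→a (8), s→b (11), s→c (10), e→g (13).
Cut capacity = 8 + 11 + 10 + 13 = 42.

42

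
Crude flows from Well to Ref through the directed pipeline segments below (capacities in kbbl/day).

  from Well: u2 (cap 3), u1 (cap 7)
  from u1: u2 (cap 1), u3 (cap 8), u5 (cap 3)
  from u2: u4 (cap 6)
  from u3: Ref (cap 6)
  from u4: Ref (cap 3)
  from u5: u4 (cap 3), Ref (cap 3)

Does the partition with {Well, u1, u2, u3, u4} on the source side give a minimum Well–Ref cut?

No — its capacity is 12, but the minimum cut has capacity 10.

Given cut capacity: 3 + 6 + 3 = 12.
Augment Well→u1→u3→Ref: bottleneck 6, flow now 6.
Augment Well→u1→u5→Ref: bottleneck 1, flow now 7.
Augment Well→u2→u4→Ref: bottleneck 3, flow now 10.
No augmenting path remains; maximum flow = 10.
In the residual graph, reachable from Well: {Well}.
Min-cut edges: Well→u1 (7), Well→u2 (3); capacity 7 + 3 = 10.
Cut capacity 12 exceeds the max flow 10, so it is not minimum.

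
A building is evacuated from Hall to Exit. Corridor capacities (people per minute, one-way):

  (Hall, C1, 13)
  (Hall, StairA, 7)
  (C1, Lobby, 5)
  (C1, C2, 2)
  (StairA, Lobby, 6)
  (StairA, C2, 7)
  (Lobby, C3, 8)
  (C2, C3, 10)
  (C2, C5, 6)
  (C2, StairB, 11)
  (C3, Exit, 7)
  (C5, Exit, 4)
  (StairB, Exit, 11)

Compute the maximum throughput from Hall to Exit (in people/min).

Augment Hall→C1→Lobby→C3→Exit: bottleneck 5, flow now 5.
Augment Hall→C1→C2→C3→Exit: bottleneck 2, flow now 7.
Augment Hall→StairA→C2→C5→Exit: bottleneck 4, flow now 11.
Augment Hall→StairA→C2→StairB→Exit: bottleneck 3, flow now 14.
No augmenting path remains; maximum flow = 14.
In the residual graph, reachable from Hall: {Hall, C1}.
Min-cut edges: Hall→StairA (7), C1→Lobby (5), C1→C2 (2); capacity 7 + 5 + 2 = 14.
This cut is saturated, so no flow can exceed 14.

14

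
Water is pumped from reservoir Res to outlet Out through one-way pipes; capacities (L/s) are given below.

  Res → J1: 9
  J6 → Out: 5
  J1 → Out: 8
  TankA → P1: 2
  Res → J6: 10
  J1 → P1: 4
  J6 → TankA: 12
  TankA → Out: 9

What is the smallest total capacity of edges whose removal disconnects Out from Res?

18

Augment Res→J6→Out: bottleneck 5, flow now 5.
Augment Res→J1→Out: bottleneck 8, flow now 13.
Augment Res→J6→TankA→Out: bottleneck 5, flow now 18.
No augmenting path remains; maximum flow = 18.
By max-flow min-cut, the minimum cut capacity equals the max flow.
In the residual graph, reachable from Res: {Res, J1, P1}.
Min-cut edges: Res→J6 (10), J1→Out (8); capacity 10 + 8 = 18.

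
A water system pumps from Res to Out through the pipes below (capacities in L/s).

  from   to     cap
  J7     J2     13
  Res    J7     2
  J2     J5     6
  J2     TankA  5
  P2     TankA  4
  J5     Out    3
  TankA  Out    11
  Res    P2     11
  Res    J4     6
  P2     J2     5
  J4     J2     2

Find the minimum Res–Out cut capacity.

Augment Res→P2→TankA→Out: bottleneck 4, flow now 4.
Augment Res→J7→J2→TankA→Out: bottleneck 2, flow now 6.
Augment Res→J4→J2→TankA→Out: bottleneck 2, flow now 8.
Augment Res→P2→J2→TankA→Out: bottleneck 1, flow now 9.
Augment Res→P2→J2→J5→Out: bottleneck 3, flow now 12.
No augmenting path remains; maximum flow = 12.
By max-flow min-cut, the minimum cut capacity equals the max flow.
In the residual graph, reachable from Res: {Res, J7, J4, P2, J2, J5}.
Min-cut edges: P2→TankA (4), J2→TankA (5), J5→Out (3); capacity 4 + 5 + 3 = 12.

12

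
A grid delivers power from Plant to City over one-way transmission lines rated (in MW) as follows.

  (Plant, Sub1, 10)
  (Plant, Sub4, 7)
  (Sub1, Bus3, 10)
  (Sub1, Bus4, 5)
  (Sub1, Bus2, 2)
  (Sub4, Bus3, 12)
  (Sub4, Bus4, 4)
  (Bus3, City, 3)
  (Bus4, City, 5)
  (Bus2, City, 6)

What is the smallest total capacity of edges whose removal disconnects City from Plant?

Augment Plant→Sub1→Bus3→City: bottleneck 3, flow now 3.
Augment Plant→Sub1→Bus4→City: bottleneck 5, flow now 8.
Augment Plant→Sub1→Bus2→City: bottleneck 2, flow now 10.
No augmenting path remains; maximum flow = 10.
By max-flow min-cut, the minimum cut capacity equals the max flow.
In the residual graph, reachable from Plant: {Plant, Sub1, Sub4, Bus3, Bus4}.
Min-cut edges: Sub1→Bus2 (2), Bus3→City (3), Bus4→City (5); capacity 2 + 3 + 5 = 10.

10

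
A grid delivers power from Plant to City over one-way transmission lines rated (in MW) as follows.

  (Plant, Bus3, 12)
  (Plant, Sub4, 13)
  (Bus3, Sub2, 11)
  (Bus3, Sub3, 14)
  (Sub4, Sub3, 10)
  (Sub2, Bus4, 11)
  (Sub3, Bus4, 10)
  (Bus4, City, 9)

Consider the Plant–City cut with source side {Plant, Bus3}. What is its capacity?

38

Edges leaving {Plant, Bus3}: Plant→Sub4 (13), Bus3→Sub2 (11), Bus3→Sub3 (14).
Cut capacity = 13 + 11 + 14 = 38.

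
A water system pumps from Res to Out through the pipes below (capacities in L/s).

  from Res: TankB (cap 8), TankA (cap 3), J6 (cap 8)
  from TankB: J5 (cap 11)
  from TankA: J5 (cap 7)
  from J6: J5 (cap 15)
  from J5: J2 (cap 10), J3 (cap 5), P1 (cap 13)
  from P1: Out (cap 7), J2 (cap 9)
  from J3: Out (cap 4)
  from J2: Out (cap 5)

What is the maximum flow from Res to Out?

Augment Res→TankB→J5→P1→Out: bottleneck 7, flow now 7.
Augment Res→TankB→J5→J3→Out: bottleneck 1, flow now 8.
Augment Res→TankA→J5→J3→Out: bottleneck 3, flow now 11.
Augment Res→J6→J5→J2→Out: bottleneck 5, flow now 16.
No augmenting path remains; maximum flow = 16.
In the residual graph, reachable from Res: {Res, TankB, TankA, J6, J5, P1, J3, J2}.
Min-cut edges: P1→Out (7), J3→Out (4), J2→Out (5); capacity 7 + 4 + 5 = 16.
This cut is saturated, so no flow can exceed 16.

16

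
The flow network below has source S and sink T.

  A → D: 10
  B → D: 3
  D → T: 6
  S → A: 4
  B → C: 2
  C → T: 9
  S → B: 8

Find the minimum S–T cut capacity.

Augment S→A→D→T: bottleneck 4, flow now 4.
Augment S→B→C→T: bottleneck 2, flow now 6.
Augment S→B→D→T: bottleneck 2, flow now 8.
No augmenting path remains; maximum flow = 8.
By max-flow min-cut, the minimum cut capacity equals the max flow.
In the residual graph, reachable from S: {S, A, B, D}.
Min-cut edges: B→C (2), D→T (6); capacity 2 + 6 = 8.

8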